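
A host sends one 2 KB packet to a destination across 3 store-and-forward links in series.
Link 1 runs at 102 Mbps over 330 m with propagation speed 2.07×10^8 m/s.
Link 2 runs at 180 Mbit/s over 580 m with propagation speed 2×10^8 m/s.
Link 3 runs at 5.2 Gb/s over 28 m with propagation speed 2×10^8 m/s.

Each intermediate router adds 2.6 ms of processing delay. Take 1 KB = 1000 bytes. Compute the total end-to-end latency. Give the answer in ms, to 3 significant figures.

L = 16000 bits.
Transmission delays (L/R per hop): 0.156863, 0.0888889, 0.00307692 ms; sum = 0.248829 ms.
Propagation delays (d/s per hop): 0.0015942, 0.0029, 0.00014 ms; sum = 0.0046342 ms.
Processing at 2 router(s): 2 × 2.6 ms = 5.2 ms.
End-to-end = 5.45 ms.

5.45 ms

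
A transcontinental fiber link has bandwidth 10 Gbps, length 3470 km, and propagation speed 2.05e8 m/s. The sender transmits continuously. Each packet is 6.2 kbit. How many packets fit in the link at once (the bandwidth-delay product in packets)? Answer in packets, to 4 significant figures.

27300 packets

Propagation delay = 3470000 / 2.05e+08 = 0.0169268 s.
BDP = R × t_prop = 10000000000 × 0.0169268 = 169268000 bits.
In packets of 6200 bits: 27300 packets.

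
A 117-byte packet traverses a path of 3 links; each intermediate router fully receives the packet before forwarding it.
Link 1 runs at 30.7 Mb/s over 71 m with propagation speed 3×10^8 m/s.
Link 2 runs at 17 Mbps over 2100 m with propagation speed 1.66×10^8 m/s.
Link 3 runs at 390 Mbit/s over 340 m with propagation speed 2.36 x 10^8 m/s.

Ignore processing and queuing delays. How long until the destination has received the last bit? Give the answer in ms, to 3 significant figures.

0.102 ms

L = 117 × 8 = 936 bits.
Transmission delays (L/R per hop): 0.0304886, 0.0550588, 0.0024 ms; sum = 0.0879474 ms.
Propagation delays (d/s per hop): 0.000236667, 0.0126506, 0.00144068 ms; sum = 0.0143279 ms.
End-to-end = 0.102 ms.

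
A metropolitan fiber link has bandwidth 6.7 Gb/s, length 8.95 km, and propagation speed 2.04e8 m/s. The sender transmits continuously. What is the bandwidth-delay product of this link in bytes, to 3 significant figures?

36700 bytes

Propagation delay = 8950 / 204000000 = 4.38725e-05 s.
BDP = R × t_prop = 6700000000 × 4.38725e-05 = 293946 bits.
In bytes: 293946/8 = 36700 bytes.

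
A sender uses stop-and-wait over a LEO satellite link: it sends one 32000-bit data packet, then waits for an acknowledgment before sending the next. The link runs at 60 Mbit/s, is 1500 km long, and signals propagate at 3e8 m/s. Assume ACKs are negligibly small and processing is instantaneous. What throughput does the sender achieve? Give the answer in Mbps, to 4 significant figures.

3.038 Mbps

t_tx = L/R = 32000/60000000 = 0.000533333 s.
t_prop = 1500000/300000000 = 0.005 s; RTT = 0.01 s.
Cycle = t_tx + RTT = 0.0105333 s.
Throughput = L / cycle = 32000 / 0.0105333 = 3.038 Mbps.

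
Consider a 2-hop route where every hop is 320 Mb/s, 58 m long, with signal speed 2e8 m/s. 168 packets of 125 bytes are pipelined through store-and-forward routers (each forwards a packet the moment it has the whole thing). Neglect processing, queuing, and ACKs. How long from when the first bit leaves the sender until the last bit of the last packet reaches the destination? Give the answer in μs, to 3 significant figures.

Per-hop transmission t_tx = L/R = 1000/320000000 = 3.125 μs.
Per-hop propagation t_prop = 58/200000000 = 0.29 μs.
Pipeline fill: first packet needs 2·t_tx to clear all hops; remaining 167 packets each add one t_tx.
Total = (2+168-1)·t_tx + 2·t_prop = 169·3.125 + 2·0.29 = 529 μs.

529 μs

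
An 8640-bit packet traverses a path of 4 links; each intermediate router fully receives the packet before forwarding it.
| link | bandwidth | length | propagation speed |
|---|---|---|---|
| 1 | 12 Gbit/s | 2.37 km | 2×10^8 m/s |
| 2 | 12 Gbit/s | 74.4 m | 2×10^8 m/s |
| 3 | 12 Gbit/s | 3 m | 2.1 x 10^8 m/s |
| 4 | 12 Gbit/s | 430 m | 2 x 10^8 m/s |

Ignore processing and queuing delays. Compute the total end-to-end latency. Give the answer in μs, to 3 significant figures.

17.3 μs

Transmission delay per hop = L/R = 8640/12000000000 = 0.72 μs; 4 hops → 2.88 μs.
Propagation delays (d/s per hop): 11.85, 0.372, 0.0142857, 2.15 μs; sum = 14.3863 μs.
End-to-end = 17.3 μs.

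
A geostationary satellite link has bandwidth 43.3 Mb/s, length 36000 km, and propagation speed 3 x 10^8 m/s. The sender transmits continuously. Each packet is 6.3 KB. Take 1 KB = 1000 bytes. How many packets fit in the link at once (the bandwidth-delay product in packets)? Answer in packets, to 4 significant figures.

Propagation delay = 36000000 / 300000000 = 0.12 s.
BDP = R × t_prop = 43300000 × 0.12 = 5196000 bits.
In packets of 50400 bits: 103.1 packets.

103.1 packets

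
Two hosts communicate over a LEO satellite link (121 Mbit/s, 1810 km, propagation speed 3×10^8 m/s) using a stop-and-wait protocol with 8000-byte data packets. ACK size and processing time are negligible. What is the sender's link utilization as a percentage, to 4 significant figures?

t_tx = L/R = 64000/121000000 = 0.000528926 s.
t_prop = 1810000/300000000 = 0.00603333 s; RTT = 0.0120667 s.
Cycle = t_tx + RTT = 0.0125956 s.
Utilization = t_tx / cycle = 0.000528926/0.0125956 = 4.199 %.

4.199 %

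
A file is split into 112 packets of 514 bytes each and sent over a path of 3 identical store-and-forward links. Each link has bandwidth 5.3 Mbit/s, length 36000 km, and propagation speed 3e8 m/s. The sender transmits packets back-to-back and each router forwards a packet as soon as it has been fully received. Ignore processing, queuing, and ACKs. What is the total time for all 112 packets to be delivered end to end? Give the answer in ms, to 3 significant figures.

Per-hop transmission t_tx = L/R = 4112/5300000 = 0.775849 ms.
Per-hop propagation t_prop = 36000000/300000000 = 120 ms.
Pipeline fill: first packet needs 3·t_tx to clear all hops; remaining 111 packets each add one t_tx.
Total = (3+112-1)·t_tx + 3·t_prop = 114·0.775849 + 3·120 = 448 ms.

448 ms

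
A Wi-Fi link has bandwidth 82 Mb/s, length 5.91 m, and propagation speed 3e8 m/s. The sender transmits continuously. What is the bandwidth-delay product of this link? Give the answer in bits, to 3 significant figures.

Propagation delay = 5.91 / 300000000 = 1.97e-08 s.
BDP = R × t_prop = 82000000 × 1.97e-08 = 1.6154 bits.

1.62 bits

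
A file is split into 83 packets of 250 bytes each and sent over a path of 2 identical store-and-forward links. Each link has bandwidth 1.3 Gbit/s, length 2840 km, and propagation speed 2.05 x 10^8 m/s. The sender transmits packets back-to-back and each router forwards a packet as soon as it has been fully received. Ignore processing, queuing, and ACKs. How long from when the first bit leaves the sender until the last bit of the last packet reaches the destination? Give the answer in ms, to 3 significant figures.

27.8 ms

Per-hop transmission t_tx = L/R = 2000/1300000000 = 0.00153846 ms.
Per-hop propagation t_prop = 2840000/2.05e+08 = 13.8537 ms.
Pipeline fill: first packet needs 2·t_tx to clear all hops; remaining 82 packets each add one t_tx.
Total = (2+83-1)·t_tx + 2·t_prop = 84·0.00153846 + 2·13.8537 = 27.8 ms.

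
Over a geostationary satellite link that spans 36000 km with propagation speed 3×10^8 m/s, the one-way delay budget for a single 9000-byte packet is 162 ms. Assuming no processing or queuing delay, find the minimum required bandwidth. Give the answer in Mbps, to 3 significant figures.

1.71 Mbps

L = 72000 bits.
Propagation delay = 36000000 / 300000000 = 120 ms.
Transmission budget = 162 − 120 = 42 ms.
R ≥ L / t_tx = 72000 bits / 0.042 s = 1.71 Mbps.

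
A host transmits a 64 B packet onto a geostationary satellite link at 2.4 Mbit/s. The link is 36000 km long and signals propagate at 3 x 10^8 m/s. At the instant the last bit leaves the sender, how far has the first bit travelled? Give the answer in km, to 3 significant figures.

t_tx = L/R = 512/2400000 = 0.000213333 s.
Distance = s × t_tx = 300000000 × 0.000213333 = 64.0 km.

64.0 km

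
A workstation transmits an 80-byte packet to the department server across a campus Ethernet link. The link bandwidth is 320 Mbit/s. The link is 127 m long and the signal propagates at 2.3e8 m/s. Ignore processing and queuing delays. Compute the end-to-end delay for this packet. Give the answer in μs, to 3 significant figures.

L = 80 × 8 = 640 bits.
Transmission delay = L/R = 640 / 320000000 = 2 μs.
Propagation delay = d/s = 127 m / 2.3e+08 m/s = 0.552174 μs.
Total = 2.55 μs.

2.55 μs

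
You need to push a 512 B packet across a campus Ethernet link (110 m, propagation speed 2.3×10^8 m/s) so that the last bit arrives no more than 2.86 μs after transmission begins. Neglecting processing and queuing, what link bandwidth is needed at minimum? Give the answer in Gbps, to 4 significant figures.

L = 4096 bits.
Propagation delay = 110 / 2.3e+08 = 0.478261 μs.
Transmission budget = 2.86 − 0.478261 = 2.38174 μs.
R ≥ L / t_tx = 4096 bits / 2.38174e-06 s = 1.720 Gbps.

1.720 Gbps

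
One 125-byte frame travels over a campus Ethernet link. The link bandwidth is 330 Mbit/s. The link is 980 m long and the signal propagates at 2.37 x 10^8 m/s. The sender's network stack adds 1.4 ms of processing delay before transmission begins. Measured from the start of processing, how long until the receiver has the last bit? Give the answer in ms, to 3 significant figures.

L = 125 × 8 = 1000 bits.
Transmission delay = L/R = 1000 / 330000000 = 0.0030303 ms.
Propagation delay = d/s = 980 m / 237000000 m/s = 0.00413502 ms.
Plus processing delay 1.4 ms = 1.4 ms.
Total = 1.41 ms.

1.41 ms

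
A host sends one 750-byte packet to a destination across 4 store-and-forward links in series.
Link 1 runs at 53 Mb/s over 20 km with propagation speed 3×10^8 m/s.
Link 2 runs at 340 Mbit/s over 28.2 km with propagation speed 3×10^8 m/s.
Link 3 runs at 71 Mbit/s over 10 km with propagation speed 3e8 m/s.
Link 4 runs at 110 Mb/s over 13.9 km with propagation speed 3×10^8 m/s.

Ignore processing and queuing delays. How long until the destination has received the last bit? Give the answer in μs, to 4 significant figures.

510.2 μs

L = 750 × 8 = 6000 bits.
Transmission delays (L/R per hop): 113.208, 17.6471, 84.507, 54.5455 μs; sum = 269.907 μs.
Propagation delays (d/s per hop): 66.6667, 94, 33.3333, 46.3333 μs; sum = 240.333 μs.
End-to-end = 510.2 μs.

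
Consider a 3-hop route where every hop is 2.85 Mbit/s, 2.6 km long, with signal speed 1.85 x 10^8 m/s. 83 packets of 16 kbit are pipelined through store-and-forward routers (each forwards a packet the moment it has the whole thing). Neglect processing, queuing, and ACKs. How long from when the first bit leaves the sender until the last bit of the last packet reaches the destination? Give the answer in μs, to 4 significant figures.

Per-hop transmission t_tx = L/R = 16000/2850000 = 5614.04 μs.
Per-hop propagation t_prop = 2600/185000000 = 14.0541 μs.
Pipeline fill: first packet needs 3·t_tx to clear all hops; remaining 82 packets each add one t_tx.
Total = (3+83-1)·t_tx + 3·t_prop = 85·5614.04 + 3·14.0541 = 477200 μs.

477200 μs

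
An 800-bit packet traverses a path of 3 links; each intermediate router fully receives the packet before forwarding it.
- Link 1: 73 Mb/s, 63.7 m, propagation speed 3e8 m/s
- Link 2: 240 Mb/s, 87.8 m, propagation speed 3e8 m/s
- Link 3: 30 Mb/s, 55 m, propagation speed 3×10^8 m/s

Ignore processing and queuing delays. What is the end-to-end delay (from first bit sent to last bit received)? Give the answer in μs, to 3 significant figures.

41.6 μs

Transmission delays (L/R per hop): 10.9589, 3.33333, 26.6667 μs; sum = 40.9589 μs.
Propagation delays (d/s per hop): 0.212333, 0.292667, 0.183333 μs; sum = 0.688333 μs.
End-to-end = 41.6 μs.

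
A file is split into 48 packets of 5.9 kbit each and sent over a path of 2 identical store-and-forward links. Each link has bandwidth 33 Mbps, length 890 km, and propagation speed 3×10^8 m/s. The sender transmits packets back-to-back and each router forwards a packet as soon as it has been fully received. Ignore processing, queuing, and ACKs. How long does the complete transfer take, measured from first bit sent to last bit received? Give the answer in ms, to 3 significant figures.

Per-hop transmission t_tx = L/R = 5900/33000000 = 0.178788 ms.
Per-hop propagation t_prop = 890000/300000000 = 2.96667 ms.
Pipeline fill: first packet needs 2·t_tx to clear all hops; remaining 47 packets each add one t_tx.
Total = (2+48-1)·t_tx + 2·t_prop = 49·0.178788 + 2·2.96667 = 14.7 ms.

14.7 ms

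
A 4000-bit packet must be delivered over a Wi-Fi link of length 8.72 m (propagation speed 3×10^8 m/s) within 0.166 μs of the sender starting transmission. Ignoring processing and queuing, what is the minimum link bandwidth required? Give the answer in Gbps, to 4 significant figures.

29.21 Gbps

Propagation delay = 8.72 / 300000000 = 0.0290667 μs.
Transmission budget = 0.166 − 0.0290667 = 0.136933 μs.
R ≥ L / t_tx = 4000 bits / 1.36933e-07 s = 29.21 Gbps.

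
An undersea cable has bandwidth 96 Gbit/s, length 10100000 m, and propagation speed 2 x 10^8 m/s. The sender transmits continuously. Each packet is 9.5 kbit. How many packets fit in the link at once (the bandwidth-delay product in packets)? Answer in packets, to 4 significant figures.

Propagation delay = 10100000 / 200000000 = 0.0505 s.
BDP = R × t_prop = 96000000000 × 0.0505 = 4848000000 bits.
In packets of 9500 bits: 510300 packets.

510300 packets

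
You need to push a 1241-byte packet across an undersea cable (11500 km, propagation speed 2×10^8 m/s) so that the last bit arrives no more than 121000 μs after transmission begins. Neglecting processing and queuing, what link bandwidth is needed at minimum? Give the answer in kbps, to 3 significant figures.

L = 9928 bits.
Propagation delay = 11500000 / 200000000 = 57500 μs.
Transmission budget = 121000 − 57500 = 63500 μs.
R ≥ L / t_tx = 9928 bits / 0.0635 s = 156 kbps.

156 kbps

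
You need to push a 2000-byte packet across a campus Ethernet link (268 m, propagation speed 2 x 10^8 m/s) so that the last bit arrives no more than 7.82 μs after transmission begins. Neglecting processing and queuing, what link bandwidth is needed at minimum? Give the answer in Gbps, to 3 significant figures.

2.47 Gbps

L = 16000 bits.
Propagation delay = 268 / 200000000 = 1.34 μs.
Transmission budget = 7.82 − 1.34 = 6.48 μs.
R ≥ L / t_tx = 16000 bits / 6.48e-06 s = 2.47 Gbps.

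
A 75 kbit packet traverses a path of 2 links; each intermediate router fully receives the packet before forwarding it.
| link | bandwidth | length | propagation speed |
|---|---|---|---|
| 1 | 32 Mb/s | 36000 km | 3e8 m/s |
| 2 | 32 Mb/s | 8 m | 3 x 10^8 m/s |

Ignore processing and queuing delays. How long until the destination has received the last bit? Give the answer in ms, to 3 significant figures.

L = 75000 bits.
Transmission delay per hop = L/R = 75000/32000000 = 2.34375 ms; 2 hops → 4.6875 ms.
Propagation delays (d/s per hop): 120, 2.66667e-05 ms; sum = 120 ms.
End-to-end = 125 ms.

125 ms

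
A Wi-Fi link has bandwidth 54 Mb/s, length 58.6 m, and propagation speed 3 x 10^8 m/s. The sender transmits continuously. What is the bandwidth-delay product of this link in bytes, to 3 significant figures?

Propagation delay = 58.6 / 300000000 = 1.95333e-07 s.
BDP = R × t_prop = 54000000 × 1.95333e-07 = 10.548 bits.
In bytes: 10.548/8 = 1.32 bytes.

1.32 bytes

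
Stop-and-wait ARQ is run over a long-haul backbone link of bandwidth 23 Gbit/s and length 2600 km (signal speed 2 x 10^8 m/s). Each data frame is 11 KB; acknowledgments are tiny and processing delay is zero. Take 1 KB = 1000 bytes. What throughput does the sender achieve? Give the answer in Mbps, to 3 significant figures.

3.38 Mbps

t_tx = L/R = 88000/23000000000 = 3.82609e-06 s.
t_prop = 2600000/200000000 = 0.013 s; RTT = 0.026 s.
Cycle = t_tx + RTT = 0.0260038 s.
Throughput = L / cycle = 88000 / 0.0260038 = 3.38 Mbps.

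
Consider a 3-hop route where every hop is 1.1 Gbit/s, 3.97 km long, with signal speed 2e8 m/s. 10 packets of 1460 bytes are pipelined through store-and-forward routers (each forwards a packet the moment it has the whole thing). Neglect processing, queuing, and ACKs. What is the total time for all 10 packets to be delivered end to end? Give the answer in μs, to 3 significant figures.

Per-hop transmission t_tx = L/R = 11680/1100000000 = 10.6182 μs.
Per-hop propagation t_prop = 3970/200000000 = 19.85 μs.
Pipeline fill: first packet needs 3·t_tx to clear all hops; remaining 9 packets each add one t_tx.
Total = (3+10-1)·t_tx + 3·t_prop = 12·10.6182 + 3·19.85 = 187 μs.

187 μs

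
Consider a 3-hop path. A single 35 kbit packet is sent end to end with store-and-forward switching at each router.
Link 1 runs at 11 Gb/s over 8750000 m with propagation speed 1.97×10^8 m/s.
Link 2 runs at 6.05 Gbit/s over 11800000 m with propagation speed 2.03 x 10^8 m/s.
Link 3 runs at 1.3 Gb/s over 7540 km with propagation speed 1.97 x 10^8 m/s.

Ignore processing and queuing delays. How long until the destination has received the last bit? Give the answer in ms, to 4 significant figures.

140.9 ms

L = 35000 bits.
Transmission delays (L/R per hop): 0.00318182, 0.00578512, 0.0269231 ms; sum = 0.03589 ms.
Propagation delays (d/s per hop): 44.4162, 58.1281, 38.2741 ms; sum = 140.818 ms.
End-to-end = 140.9 ms.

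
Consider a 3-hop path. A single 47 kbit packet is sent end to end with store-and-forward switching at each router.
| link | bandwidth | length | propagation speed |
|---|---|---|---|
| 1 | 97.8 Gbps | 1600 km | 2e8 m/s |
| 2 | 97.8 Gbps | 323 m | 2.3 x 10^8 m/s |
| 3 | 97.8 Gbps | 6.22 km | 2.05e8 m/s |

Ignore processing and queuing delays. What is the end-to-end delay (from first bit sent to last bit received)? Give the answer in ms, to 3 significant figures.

L = 47000 bits.
Transmission delay per hop = L/R = 47000/97800000000 = 0.000480573 ms; 3 hops → 0.00144172 ms.
Propagation delays (d/s per hop): 8, 0.00140435, 0.0303415 ms; sum = 8.03175 ms.
End-to-end = 8.03 ms.

8.03 ms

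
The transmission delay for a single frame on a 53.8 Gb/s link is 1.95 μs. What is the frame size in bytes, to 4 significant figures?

13110 bytes

L = R × t_tx = 53800000000 b/s × 1.95e-06 s = 104910 bits.
In bytes: 104910 / 8 = 13110 bytes.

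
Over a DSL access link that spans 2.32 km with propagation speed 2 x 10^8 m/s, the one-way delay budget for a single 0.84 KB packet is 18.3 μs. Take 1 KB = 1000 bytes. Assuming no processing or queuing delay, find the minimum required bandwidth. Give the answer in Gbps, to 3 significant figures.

L = 6720 bits.
Propagation delay = 2320 / 200000000 = 11.6 μs.
Transmission budget = 18.3 − 11.6 = 6.7 μs.
R ≥ L / t_tx = 6720 bits / 6.7e-06 s = 1.00 Gbps.

1.00 Gbps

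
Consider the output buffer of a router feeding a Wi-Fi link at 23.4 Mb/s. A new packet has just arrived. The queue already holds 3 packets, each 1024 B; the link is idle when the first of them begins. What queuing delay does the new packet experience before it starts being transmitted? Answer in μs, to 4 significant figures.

Each queued packet: L/R = 8192/23400000 = 350.085 μs.
3 queued → 1050.26 μs.
Queuing delay = 1050 μs.

1050 μs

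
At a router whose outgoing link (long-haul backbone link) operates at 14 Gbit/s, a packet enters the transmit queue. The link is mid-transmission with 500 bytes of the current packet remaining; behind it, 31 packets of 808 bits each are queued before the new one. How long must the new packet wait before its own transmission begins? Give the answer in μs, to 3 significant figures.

Each queued packet: L/R = 808/14000000000 = 0.0577143 μs.
31 queued → 1.78914 μs.
Plus remaining 4000 bits of current packet: 0.285714 μs.
Queuing delay = 2.07 μs.

2.07 μs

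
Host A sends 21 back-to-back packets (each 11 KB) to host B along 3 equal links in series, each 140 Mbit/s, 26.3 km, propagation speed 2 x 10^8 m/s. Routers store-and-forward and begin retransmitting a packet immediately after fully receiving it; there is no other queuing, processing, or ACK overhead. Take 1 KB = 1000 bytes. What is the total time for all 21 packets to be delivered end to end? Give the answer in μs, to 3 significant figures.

Per-hop transmission t_tx = L/R = 88000/140000000 = 628.571 μs.
Per-hop propagation t_prop = 26300/200000000 = 131.5 μs.
Pipeline fill: first packet needs 3·t_tx to clear all hops; remaining 20 packets each add one t_tx.
Total = (3+21-1)·t_tx + 3·t_prop = 23·628.571 + 3·131.5 = 14900 μs.

14900 μs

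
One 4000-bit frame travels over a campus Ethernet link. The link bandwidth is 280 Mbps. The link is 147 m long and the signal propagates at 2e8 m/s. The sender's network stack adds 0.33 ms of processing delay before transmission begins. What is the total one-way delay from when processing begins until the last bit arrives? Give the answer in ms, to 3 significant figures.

Transmission delay = L/R = 4000 / 280000000 = 0.0142857 ms.
Propagation delay = d/s = 147 m / 200000000 m/s = 0.000735 ms.
Plus processing delay 0.33 ms = 0.33 ms.
Total = 0.345 ms.

0.345 ms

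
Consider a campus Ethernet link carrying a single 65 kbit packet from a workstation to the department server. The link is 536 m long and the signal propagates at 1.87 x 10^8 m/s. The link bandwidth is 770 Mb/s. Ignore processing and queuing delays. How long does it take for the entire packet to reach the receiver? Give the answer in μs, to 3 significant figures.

87.3 μs

L = 65000 bits.
Transmission delay = L/R = 65000 / 770000000 = 84.4156 μs.
Propagation delay = d/s = 536 m / 187000000 m/s = 2.86631 μs.
Total = 87.3 μs.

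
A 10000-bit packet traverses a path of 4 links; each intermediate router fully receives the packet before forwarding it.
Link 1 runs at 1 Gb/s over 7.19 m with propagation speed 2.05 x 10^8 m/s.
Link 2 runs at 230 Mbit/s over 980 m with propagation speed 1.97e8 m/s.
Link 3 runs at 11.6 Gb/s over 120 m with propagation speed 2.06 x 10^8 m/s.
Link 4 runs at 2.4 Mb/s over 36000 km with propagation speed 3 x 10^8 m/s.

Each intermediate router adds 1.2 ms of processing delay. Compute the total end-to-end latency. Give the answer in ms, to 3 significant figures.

128 ms

Transmission delays (L/R per hop): 0.01, 0.0434783, 0.000862069, 4.16667 ms; sum = 4.22101 ms.
Propagation delays (d/s per hop): 3.50732e-05, 0.00497462, 0.000582524, 120 ms; sum = 120.006 ms.
Processing at 3 router(s): 3 × 1.2 ms = 3.6 ms.
End-to-end = 128 ms.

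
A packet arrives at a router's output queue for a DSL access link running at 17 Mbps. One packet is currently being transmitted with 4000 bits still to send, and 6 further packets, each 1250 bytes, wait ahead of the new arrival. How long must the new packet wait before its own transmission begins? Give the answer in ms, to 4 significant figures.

3.765 ms

Each queued packet: L/R = 10000/17000000 = 0.588235 ms.
6 queued → 3.52941 ms.
Plus remaining 4000 bits of current packet: 0.235294 ms.
Queuing delay = 3.765 ms.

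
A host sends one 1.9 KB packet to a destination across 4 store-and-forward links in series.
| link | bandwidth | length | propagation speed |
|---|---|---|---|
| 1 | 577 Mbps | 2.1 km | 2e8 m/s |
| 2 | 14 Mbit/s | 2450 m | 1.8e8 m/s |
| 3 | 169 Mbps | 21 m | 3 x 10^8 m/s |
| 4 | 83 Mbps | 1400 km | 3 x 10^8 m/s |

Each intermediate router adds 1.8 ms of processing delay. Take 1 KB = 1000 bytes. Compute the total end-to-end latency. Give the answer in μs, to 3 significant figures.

11500 μs

L = 15200 bits.
Transmission delays (L/R per hop): 26.3432, 1085.71, 89.9408, 183.133 μs; sum = 1385.13 μs.
Propagation delays (d/s per hop): 10.5, 13.6111, 0.07, 4666.67 μs; sum = 4690.85 μs.
Processing at 3 router(s): 3 × 1.8 ms = 5400 μs.
End-to-end = 11500 μs.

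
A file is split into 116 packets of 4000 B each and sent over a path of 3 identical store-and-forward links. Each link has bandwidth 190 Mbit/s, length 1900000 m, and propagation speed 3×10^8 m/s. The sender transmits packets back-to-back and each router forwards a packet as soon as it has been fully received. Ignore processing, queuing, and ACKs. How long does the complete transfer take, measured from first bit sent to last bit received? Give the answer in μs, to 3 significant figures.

Per-hop transmission t_tx = L/R = 32000/190000000 = 168.421 μs.
Per-hop propagation t_prop = 1900000/300000000 = 6333.33 μs.
Pipeline fill: first packet needs 3·t_tx to clear all hops; remaining 115 packets each add one t_tx.
Total = (3+116-1)·t_tx + 3·t_prop = 118·168.421 + 3·6333.33 = 38900 μs.

38900 μs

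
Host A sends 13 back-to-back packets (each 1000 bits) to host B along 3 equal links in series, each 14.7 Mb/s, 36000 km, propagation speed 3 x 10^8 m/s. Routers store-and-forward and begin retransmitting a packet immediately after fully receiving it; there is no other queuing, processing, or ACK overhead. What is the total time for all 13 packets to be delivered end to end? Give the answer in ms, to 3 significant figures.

361 ms

Per-hop transmission t_tx = L/R = 1000/14700000 = 0.0680272 ms.
Per-hop propagation t_prop = 36000000/300000000 = 120 ms.
Pipeline fill: first packet needs 3·t_tx to clear all hops; remaining 12 packets each add one t_tx.
Total = (3+13-1)·t_tx + 3·t_prop = 15·0.0680272 + 3·120 = 361 ms.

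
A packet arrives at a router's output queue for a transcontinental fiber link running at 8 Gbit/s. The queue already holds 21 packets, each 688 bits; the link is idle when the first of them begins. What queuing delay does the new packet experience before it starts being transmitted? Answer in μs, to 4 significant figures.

1.806 μs

Each queued packet: L/R = 688/8000000000 = 0.086 μs.
21 queued → 1.806 μs.
Queuing delay = 1.806 μs.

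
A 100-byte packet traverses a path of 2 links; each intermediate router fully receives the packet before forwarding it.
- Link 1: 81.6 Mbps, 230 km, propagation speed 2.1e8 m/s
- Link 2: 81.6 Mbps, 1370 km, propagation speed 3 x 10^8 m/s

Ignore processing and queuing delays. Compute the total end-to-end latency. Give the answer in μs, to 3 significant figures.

L = 100 × 8 = 800 bits.
Transmission delay per hop = L/R = 800/81600000 = 9.80392 μs; 2 hops → 19.6078 μs.
Propagation delays (d/s per hop): 1095.24, 4566.67 μs; sum = 5661.9 μs.
End-to-end = 5680 μs.

5680 μs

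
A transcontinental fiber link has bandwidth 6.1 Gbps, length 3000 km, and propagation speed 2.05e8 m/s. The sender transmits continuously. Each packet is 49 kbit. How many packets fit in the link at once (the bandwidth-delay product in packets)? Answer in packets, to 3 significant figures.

1820 packets

Propagation delay = 3000000 / 2.05e+08 = 0.0146341 s.
BDP = R × t_prop = 6100000000 × 0.0146341 = 89268300 bits.
In packets of 49000 bits: 1820 packets.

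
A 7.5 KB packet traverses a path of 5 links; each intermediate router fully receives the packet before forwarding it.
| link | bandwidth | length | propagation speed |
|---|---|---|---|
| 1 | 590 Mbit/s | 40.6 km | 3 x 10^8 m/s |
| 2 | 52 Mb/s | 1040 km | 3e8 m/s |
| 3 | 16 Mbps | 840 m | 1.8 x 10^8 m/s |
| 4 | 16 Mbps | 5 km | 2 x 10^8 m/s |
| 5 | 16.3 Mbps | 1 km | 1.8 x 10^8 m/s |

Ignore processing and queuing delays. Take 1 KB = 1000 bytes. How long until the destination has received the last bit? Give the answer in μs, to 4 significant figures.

L = 60000 bits.
Transmission delays (L/R per hop): 101.695, 1153.85, 3750, 3750, 3680.98 μs; sum = 12436.5 μs.
Propagation delays (d/s per hop): 135.333, 3466.67, 4.66667, 25, 5.55556 μs; sum = 3637.22 μs.
End-to-end = 16070 μs.

16070 μs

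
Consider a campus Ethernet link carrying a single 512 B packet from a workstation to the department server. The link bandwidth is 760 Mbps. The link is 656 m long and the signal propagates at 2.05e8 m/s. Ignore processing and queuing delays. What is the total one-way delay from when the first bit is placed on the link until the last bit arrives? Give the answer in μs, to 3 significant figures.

L = 512 × 8 = 4096 bits.
Transmission delay = L/R = 4096 / 760000000 = 5.38947 μs.
Propagation delay = d/s = 656 m / 2.05e+08 m/s = 3.2 μs.
Total = 8.59 μs.

8.59 μs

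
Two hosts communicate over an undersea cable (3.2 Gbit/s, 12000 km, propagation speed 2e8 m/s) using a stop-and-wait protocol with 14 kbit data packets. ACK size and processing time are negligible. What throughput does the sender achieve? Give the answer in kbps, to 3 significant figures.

117 kbps

t_tx = L/R = 14000/3200000000 = 4.375e-06 s.
t_prop = 12000000/200000000 = 0.06 s; RTT = 0.12 s.
Cycle = t_tx + RTT = 0.120004 s.
Throughput = L / cycle = 14000 / 0.120004 = 117 kbps.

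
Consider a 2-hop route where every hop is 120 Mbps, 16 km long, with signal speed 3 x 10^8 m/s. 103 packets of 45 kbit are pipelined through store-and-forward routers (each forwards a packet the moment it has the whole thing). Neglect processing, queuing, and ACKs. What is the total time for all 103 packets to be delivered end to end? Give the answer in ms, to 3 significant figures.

39.1 ms

Per-hop transmission t_tx = L/R = 45000/120000000 = 0.375 ms.
Per-hop propagation t_prop = 16000/300000000 = 0.0533333 ms.
Pipeline fill: first packet needs 2·t_tx to clear all hops; remaining 102 packets each add one t_tx.
Total = (2+103-1)·t_tx + 2·t_prop = 104·0.375 + 2·0.0533333 = 39.1 ms.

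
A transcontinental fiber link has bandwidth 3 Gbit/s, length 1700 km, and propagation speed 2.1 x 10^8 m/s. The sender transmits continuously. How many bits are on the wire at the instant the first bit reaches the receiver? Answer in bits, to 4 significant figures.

24290000 bits

Propagation delay = 1700000 / 210000000 = 0.00809524 s.
BDP = R × t_prop = 3000000000 × 0.00809524 = 24285700 bits.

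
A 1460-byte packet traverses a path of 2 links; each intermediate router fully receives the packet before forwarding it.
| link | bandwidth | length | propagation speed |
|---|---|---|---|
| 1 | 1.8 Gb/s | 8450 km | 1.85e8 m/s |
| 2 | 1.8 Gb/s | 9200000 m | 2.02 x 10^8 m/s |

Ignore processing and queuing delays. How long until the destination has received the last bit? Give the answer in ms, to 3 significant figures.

91.2 ms

L = 1460 × 8 = 11680 bits.
Transmission delay per hop = L/R = 11680/1800000000 = 0.00648889 ms; 2 hops → 0.0129778 ms.
Propagation delays (d/s per hop): 45.6757, 45.5446 ms; sum = 91.2202 ms.
End-to-end = 91.2 ms.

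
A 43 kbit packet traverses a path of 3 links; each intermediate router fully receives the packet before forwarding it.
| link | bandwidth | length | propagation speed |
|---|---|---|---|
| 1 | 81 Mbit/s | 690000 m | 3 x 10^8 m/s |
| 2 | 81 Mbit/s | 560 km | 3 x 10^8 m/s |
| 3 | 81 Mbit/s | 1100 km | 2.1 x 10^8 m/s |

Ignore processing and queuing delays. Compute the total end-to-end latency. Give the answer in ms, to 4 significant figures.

L = 43000 bits.
Transmission delay per hop = L/R = 43000/81000000 = 0.530864 ms; 3 hops → 1.59259 ms.
Propagation delays (d/s per hop): 2.3, 1.86667, 5.2381 ms; sum = 9.40476 ms.
End-to-end = 11.00 ms.

11.00 ms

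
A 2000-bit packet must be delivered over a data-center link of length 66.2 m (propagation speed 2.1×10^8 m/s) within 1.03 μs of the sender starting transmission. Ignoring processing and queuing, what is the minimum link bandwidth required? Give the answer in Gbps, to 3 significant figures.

Propagation delay = 66.2 / 210000000 = 0.315238 μs.
Transmission budget = 1.03 − 0.315238 = 0.714762 μs.
R ≥ L / t_tx = 2000 bits / 7.14762e-07 s = 2.80 Gbps.

2.80 Gbps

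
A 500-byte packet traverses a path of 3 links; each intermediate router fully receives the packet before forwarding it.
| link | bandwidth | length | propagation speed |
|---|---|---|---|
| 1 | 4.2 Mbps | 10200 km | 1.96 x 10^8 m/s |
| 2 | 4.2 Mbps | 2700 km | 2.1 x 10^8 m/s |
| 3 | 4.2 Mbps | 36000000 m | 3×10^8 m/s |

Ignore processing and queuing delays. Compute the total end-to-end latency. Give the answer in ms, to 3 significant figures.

L = 500 × 8 = 4000 bits.
Transmission delay per hop = L/R = 4000/4200000 = 0.952381 ms; 3 hops → 2.85714 ms.
Propagation delays (d/s per hop): 52.0408, 12.8571, 120 ms; sum = 184.898 ms.
End-to-end = 188 ms.

188 ms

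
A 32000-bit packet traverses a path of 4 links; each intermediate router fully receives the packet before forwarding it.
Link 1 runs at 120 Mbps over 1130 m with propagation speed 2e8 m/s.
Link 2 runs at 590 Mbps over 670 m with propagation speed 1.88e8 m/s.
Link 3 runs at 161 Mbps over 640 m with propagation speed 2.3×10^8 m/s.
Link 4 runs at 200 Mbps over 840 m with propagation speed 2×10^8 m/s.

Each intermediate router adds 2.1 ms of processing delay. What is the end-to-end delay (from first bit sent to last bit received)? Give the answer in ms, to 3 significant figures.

Transmission delays (L/R per hop): 0.266667, 0.0542373, 0.198758, 0.16 ms; sum = 0.679662 ms.
Propagation delays (d/s per hop): 0.00565, 0.00356383, 0.00278261, 0.0042 ms; sum = 0.0161964 ms.
Processing at 3 router(s): 3 × 2.1 ms = 6.3 ms.
End-to-end = 7.00 ms.

7.00 ms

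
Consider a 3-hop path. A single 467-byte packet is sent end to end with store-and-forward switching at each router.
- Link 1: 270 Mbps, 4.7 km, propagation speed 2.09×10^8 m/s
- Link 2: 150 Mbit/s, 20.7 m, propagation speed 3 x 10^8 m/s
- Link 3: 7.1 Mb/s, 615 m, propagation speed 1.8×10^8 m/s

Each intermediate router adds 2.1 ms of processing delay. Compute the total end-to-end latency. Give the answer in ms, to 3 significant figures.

4.79 ms

L = 467 × 8 = 3736 bits.
Transmission delays (L/R per hop): 0.013837, 0.0249067, 0.526197 ms; sum = 0.564941 ms.
Propagation delays (d/s per hop): 0.022488, 6.9e-05, 0.00341667 ms; sum = 0.0259737 ms.
Processing at 2 router(s): 2 × 2.1 ms = 4.2 ms.
End-to-end = 4.79 ms.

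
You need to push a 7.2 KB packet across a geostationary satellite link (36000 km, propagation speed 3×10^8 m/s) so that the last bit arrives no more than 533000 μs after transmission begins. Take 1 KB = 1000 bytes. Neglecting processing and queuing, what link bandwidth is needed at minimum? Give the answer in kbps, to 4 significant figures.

139.5 kbps

L = 57600 bits.
Propagation delay = 36000000 / 300000000 = 120000 μs.
Transmission budget = 533000 − 120000 = 413000 μs.
R ≥ L / t_tx = 57600 bits / 0.413 s = 139.5 kbps.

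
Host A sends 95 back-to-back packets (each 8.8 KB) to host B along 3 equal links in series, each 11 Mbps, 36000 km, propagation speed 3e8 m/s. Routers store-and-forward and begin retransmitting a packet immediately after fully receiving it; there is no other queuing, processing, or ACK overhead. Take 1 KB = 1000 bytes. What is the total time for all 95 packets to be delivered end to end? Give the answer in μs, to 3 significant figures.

Per-hop transmission t_tx = L/R = 70400/11000000 = 6400 μs.
Per-hop propagation t_prop = 36000000/300000000 = 120000 μs.
Pipeline fill: first packet needs 3·t_tx to clear all hops; remaining 94 packets each add one t_tx.
Total = (3+95-1)·t_tx + 3·t_prop = 97·6400 + 3·120000 = 981000 μs.

981000 μs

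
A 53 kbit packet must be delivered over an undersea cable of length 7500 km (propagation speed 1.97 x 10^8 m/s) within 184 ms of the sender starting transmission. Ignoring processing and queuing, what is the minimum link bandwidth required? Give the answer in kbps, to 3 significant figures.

363 kbps

Propagation delay = 7500000 / 197000000 = 38.0711 ms.
Transmission budget = 184 − 38.0711 = 145.929 ms.
R ≥ L / t_tx = 53000 bits / 0.145929 s = 363 kbps.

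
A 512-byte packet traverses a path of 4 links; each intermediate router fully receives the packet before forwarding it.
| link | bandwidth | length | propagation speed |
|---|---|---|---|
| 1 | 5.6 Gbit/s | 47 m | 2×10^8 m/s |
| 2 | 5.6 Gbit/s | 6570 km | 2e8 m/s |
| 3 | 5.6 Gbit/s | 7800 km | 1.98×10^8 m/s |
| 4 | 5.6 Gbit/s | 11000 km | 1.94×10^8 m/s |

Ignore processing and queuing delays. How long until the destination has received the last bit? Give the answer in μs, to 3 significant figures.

L = 512 × 8 = 4096 bits.
Transmission delay per hop = L/R = 4096/5600000000 = 0.731429 μs; 4 hops → 2.92571 μs.
Propagation delays (d/s per hop): 0.235, 32850, 39393.9, 56701 μs; sum = 128945 μs.
End-to-end = 129000 μs.

129000 μs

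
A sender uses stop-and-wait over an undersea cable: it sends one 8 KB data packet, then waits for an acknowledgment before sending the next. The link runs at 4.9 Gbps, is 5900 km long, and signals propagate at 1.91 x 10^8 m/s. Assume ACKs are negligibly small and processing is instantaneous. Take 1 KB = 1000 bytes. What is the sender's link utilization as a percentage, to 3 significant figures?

0.0211 %

t_tx = L/R = 64000/4900000000 = 1.30612e-05 s.
t_prop = 5900000/191000000 = 0.0308901 s; RTT = 0.0617801 s.
Cycle = t_tx + RTT = 0.0617932 s.
Utilization = t_tx / cycle = 1.30612e-05/0.0617932 = 0.0211 %.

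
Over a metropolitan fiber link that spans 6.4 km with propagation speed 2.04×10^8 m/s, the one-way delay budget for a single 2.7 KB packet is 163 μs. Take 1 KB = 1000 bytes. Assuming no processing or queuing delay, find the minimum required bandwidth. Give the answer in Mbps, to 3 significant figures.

164 Mbps

L = 21600 bits.
Propagation delay = 6400 / 204000000 = 31.3725 μs.
Transmission budget = 163 − 31.3725 = 131.627 μs.
R ≥ L / t_tx = 21600 bits / 0.000131627 s = 164 Mbps.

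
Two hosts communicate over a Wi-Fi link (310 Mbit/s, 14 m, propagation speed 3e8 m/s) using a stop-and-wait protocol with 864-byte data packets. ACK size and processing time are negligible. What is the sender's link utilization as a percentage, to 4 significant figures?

t_tx = L/R = 6912/310000000 = 2.22968e-05 s.
t_prop = 14/300000000 = 4.66667e-08 s; RTT = 9.33333e-08 s.
Cycle = t_tx + RTT = 2.23901e-05 s.
Utilization = t_tx / cycle = 2.22968e-05/2.23901e-05 = 99.58 %.

99.58 %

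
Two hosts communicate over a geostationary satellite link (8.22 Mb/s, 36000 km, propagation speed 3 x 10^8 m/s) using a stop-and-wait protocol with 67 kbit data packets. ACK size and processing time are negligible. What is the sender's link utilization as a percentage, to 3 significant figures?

t_tx = L/R = 67000/8.22e+06 = 0.00815085 s.
t_prop = 36000000/300000000 = 0.12 s; RTT = 0.24 s.
Cycle = t_tx + RTT = 0.248151 s.
Utilization = t_tx / cycle = 0.00815085/0.248151 = 3.28 %.

3.28 %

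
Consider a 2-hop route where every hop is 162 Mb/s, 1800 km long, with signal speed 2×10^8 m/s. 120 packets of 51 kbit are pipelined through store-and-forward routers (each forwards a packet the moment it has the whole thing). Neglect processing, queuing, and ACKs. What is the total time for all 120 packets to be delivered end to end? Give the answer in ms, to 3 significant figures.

56.1 ms

Per-hop transmission t_tx = L/R = 51000/162000000 = 0.314815 ms.
Per-hop propagation t_prop = 1800000/200000000 = 9 ms.
Pipeline fill: first packet needs 2·t_tx to clear all hops; remaining 119 packets each add one t_tx.
Total = (2+120-1)·t_tx + 2·t_prop = 121·0.314815 + 2·9 = 56.1 ms.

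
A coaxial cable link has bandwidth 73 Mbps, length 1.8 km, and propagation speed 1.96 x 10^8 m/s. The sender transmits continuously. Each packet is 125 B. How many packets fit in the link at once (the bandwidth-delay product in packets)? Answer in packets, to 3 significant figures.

Propagation delay = 1800 / 196000000 = 9.18367e-06 s.
BDP = R × t_prop = 73000000 × 9.18367e-06 = 670.408 bits.
In packets of 1000 bits: 0.670 packets.

0.670 packets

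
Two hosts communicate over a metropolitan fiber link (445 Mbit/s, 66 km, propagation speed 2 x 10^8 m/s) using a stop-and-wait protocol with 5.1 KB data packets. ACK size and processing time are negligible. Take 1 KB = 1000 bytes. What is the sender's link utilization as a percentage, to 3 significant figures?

12.2 %

t_tx = L/R = 40800/445000000 = 9.16854e-05 s.
t_prop = 66000/200000000 = 0.00033 s; RTT = 0.00066 s.
Cycle = t_tx + RTT = 0.000751685 s.
Utilization = t_tx / cycle = 9.16854e-05/0.000751685 = 12.2 %.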